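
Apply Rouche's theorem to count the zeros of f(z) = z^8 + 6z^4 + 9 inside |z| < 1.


Step 1: On |z| = 1 the three terms have sizes |z^8| = 1^8 = 1, |6z^4| = 6*1^4 = 6, |9| = 9
Step 2: The dominant term is g(z) = 9; let h(z) = z^8 + 6z^4 so f = g + h
Step 3: On |z| = 1: |g| = 9 and |h| <= 1 + 6 = 7
Step 4: Since 9 > 7, |h| < |g| on |z| = 1, so by Rouche f has the same number of zeros as g inside |z| < 1
Step 5: g(z) = 9 is a nonzero constant with no zeros inside |z| < 1. Answer = 0

0


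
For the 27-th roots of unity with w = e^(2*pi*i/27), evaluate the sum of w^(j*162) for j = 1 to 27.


Step 1: The sum sum_{j=1}^{n} w^(k*j) equals n if n | k, else 0.
Step 2: Here n = 27, k = 162
Step 3: Does n divide k? 27 | 162 -> True
Step 4: Sum = 27

27


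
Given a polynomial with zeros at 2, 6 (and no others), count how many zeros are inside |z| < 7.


Step 1: Check each root:
  z = 2: |2| = 2 < 7
  z = 6: |6| = 6 < 7
Step 2: Count = 2

2


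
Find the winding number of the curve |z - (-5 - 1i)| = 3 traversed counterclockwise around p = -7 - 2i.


Step 1: Center c = (-5, -1), radius = 3
Step 2: |p - c|^2 = (-2)^2 + (-1)^2 = 5
Step 3: r^2 = 9
Step 4: |p-c| < r so winding number = 1

1


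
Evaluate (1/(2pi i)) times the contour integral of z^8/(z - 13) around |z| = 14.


Step 1: f(z) = z^8, a = 13 is inside |z| = 14
Step 2: By Cauchy integral formula: (1/(2pi*i)) * integral = f(a)
Step 3: f(13) = 13^8 = 815730721

815730721


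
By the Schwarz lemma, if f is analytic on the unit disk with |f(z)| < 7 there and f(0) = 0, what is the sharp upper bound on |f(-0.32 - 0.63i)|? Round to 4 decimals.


Step 1: g = f/7 maps D -> D with g(0) = 0, so by the Schwarz lemma |g(z)| <= |z|, i.e. |f(z)| <= 7|z|; this is sharp (f(z) = 7z).
Step 2: |z0|^2 = (-0.32)^2 + (-0.63)^2 = 0.4993
Step 3: |z0| = sqrt(0.4993) = 0.706612
Step 4: Best bound = 7 * |z0| = 7 * 0.706612 = 4.9463

4.9463


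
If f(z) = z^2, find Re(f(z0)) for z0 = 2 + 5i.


Step 1: z0 = 2 + 5i
Step 2: z0^2 = 2^2 - 5^2 + 20i
Step 3: real part = 4 - 25 = -21

-21


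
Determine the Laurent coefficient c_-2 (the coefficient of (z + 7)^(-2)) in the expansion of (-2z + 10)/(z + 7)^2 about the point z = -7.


Step 1: Write the numerator in powers of (z + 7): -2z + 10 = -2(z + 7) + (-2*(-7) + 10) = -2(z + 7) + 24
Step 2: Divide by (z + 7)^2: f(z) = 24(z + 7)^(-2) - 2(z + 7)^(-1)
Step 3: This finite sum is the Laurent series of f about z = -7.
Step 4: Coefficient of (z + 7)^(-2) = -2*(-7) + 10 = 24

24


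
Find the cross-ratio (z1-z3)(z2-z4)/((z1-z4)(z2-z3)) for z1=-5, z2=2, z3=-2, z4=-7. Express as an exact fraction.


Step 1: (z1-z3)(z2-z4) = (-3) * 9 = -27
Step 2: (z1-z4)(z2-z3) = 2 * 4 = 8
Step 3: Cross-ratio = -27/8 = -27/8

-27/8


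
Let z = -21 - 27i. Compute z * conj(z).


Step 1: conj(z) = -21 + 27i
Step 2: z * conj(z) = (-21)^2 + (-27)^2
Step 3: = 441 + 729 = 1170

1170


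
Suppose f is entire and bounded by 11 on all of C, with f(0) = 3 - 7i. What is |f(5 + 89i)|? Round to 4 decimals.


Step 1: By Liouville's theorem, a bounded entire function is constant.
Step 2: f(z) = f(0) = 3 - 7i for all z.
Step 3: |f(w)| = |3 - 7i| = sqrt(9 + 49)
Step 4: = 7.6158

7.6158


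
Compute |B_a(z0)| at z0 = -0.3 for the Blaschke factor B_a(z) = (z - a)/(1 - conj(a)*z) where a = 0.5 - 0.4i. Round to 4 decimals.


Step 1: Numerator z0 - a = -0.3 - (0.5 - 0.4i) = -0.8 + 0.4i
Step 2: Denominator 1 - conj(a)*z0 = 1 - (0.5 + 0.4i)*(-0.3) = 1.15 + 0.12i
Step 3: |z0 - a|^2 = (-0.8)^2 + 0.4^2 = 0.8; |1 - conj(a)*z0|^2 = 1.15^2 + 0.12^2 = 1.3369
Step 4: |B_a(-0.3)| = sqrt(0.8 / 1.3369) = sqrt(0.598399)
Step 5: = 0.7736

0.7736


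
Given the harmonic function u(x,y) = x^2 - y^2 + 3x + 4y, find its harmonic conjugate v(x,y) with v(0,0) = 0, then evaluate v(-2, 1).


Step 1: v_x = -u_y = 2y - 4
Step 2: v_y = u_x = 2x + 3
Step 3: v = 2xy - 4x + 3y + C
Step 4: v(0,0) = 0 => C = 0
Step 5: v(-2, 1) = 7

7


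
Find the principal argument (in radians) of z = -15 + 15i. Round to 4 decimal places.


Step 1: z = -15 + 15i
Step 2: arg(z) = atan2(15, -15)
Step 3: arg(z) = 2.3562

2.3562


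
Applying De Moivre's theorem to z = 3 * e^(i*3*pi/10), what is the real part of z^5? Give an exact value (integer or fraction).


Step 1: By De Moivre's theorem, z^5 = 3^5 * e^(i*5*3*pi/10) = 243 * (cos(3*pi/2) + i*sin(3*pi/2))
Step 2: |z|^5 = 3^5 = 243
Step 3: The angle 3*pi/2 already lies in [0, 2*pi)
Step 4: cos(3*pi/2) = 0
Step 5: Re(z^5) = 243 * 0 = 0

0


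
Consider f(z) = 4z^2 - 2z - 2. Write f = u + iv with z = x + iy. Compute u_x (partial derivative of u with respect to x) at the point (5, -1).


Step 1: f(z) = 4(x+iy)^2 - 2(x+iy) - 2
Step 2: u = 4(x^2 - y^2) - 2x - 2
Step 3: u_x = 8x - 2
Step 4: At (5, -1): u_x = 40 - 2 = 38

38


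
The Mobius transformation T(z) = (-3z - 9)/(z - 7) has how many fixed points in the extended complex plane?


Step 1: Fixed points satisfy T(z) = z
Step 2: z^2 - 4z + 9 = 0
Step 3: Discriminant = (-4)^2 - 4*1*9 = -20
Step 4: Number of fixed points = 2

2


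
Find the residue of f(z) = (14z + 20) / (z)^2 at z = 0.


Step 1: Pole of order 2 at z = 0
Step 2: Res = lim d/dz [(z)^2 * f(z)] as z -> 0
Step 3: (z)^2 * f(z) = 14z + 20
Step 4: d/dz[14z + 20] = 14

14


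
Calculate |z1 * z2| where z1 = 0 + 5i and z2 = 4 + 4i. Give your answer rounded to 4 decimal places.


Step 1: |z1| = sqrt(0^2 + 5^2) = sqrt(25)
Step 2: |z2| = sqrt(4^2 + 4^2) = sqrt(32)
Step 3: |z1*z2| = |z1|*|z2| = sqrt(25) * sqrt(32) = sqrt(25 * 32) = sqrt(800)
Step 4: = 28.2843

28.2843


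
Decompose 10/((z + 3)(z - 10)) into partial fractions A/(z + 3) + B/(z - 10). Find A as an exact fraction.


Step 1: Multiply both sides by (z + 3) and set z = -3
Step 2: A = 10 / (-3 - 10)
Step 3: A = 10 / (-13)
Step 4: A = -10/13

-10/13


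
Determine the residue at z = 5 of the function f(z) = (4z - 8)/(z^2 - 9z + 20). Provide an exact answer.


Step 1: Q(z) = z^2 - 9z + 20 = (z - 5)(z - 4)
Step 2: Q'(z) = 2z - 9
Step 3: Q'(5) = 1, P(5) = 12
Step 4: Res = P(5)/Q'(5) = 12/1 = 12

12


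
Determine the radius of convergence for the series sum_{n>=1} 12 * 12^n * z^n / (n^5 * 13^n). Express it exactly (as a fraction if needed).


Step 1: General term a_n = 12 * 12^n / (n^5 * 13^n)
Step 2: By the root test, |a_n|^(1/n) = 12^(1/n) * 12 / (n^(5/n) * 13) -> 12/13 as n -> infinity (since 12^(1/n) -> 1 and n^(5/n) -> 1)
Step 3: R = 1/lim|a_n|^(1/n) = 13/12

13/12


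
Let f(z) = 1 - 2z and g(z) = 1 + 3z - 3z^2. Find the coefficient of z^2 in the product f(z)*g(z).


Step 1: z^2 term in f*g comes from: (1)*(-3z^2) + (-2z)*(3z) + (0)*(1)
Step 2: = -3 - 6 + 0
Step 3: = -9

-9


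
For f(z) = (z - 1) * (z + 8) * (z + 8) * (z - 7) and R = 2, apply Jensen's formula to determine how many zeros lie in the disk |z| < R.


Jensen's formula: (1/2pi)*integral log|f(Re^it)|dt = log|f(0)| + sum_{|a_k|<R} log(R/|a_k|)
Step 1: f(0) = (-1) * 8 * 8 * (-7) = 448
Step 2: log|f(0)| = log|1| + log|-8| + log|-8| + log|7| = 6.1048
Step 3: Zeros inside |z| < 2: 1
Step 4: Jensen sum = log(2/1) = 0.6931
Step 5: n(R) = number of terms in the Jensen sum = count of zeros inside |z| < 2 = 1

1


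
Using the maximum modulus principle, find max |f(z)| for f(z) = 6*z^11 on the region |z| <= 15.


Step 1: On |z| = 15, |f(z)| = 6 * |z|^11 = 6 * 15^11
Step 2: By maximum modulus principle, maximum is on boundary.
Step 3: Maximum = 6 * 8649755859375 = 51898535156250

51898535156250


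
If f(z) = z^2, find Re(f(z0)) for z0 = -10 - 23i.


Step 1: z0 = -10 - 23i
Step 2: z0^2 = (-10)^2 - (-23)^2 + 460i
Step 3: real part = 100 - 529 = -429

-429


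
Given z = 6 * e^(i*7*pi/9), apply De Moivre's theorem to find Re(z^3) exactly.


Step 1: By De Moivre's theorem, z^3 = 6^3 * e^(i*3*7*pi/9) = 216 * (cos(7*pi/3) + i*sin(7*pi/3))
Step 2: |z|^3 = 6^3 = 216
Step 3: Reduce the angle mod 2*pi: 7*pi/3 - 2*pi = pi/3
Step 4: cos(pi/3) = 1/2
Step 5: Re(z^3) = 216 * 1/2 = 108

108


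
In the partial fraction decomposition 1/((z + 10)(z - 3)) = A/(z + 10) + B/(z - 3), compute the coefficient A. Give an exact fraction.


Step 1: Multiply both sides by (z + 10) and set z = -10
Step 2: A = 1 / (-10 - 3)
Step 3: A = 1 / (-13)
Step 4: A = -1/13

-1/13


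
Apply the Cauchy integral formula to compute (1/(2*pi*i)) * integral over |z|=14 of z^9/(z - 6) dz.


Step 1: f(z) = z^9, a = 6 is inside |z| = 14
Step 2: By Cauchy integral formula: (1/(2pi*i)) * integral = f(a)
Step 3: f(6) = 6^9 = 10077696

10077696


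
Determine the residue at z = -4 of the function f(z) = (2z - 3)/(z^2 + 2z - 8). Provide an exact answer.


Step 1: Q(z) = z^2 + 2z - 8 = (z + 4)(z - 2)
Step 2: Q'(z) = 2z + 2
Step 3: Q'(-4) = -6, P(-4) = -11
Step 4: Res = P(-4)/Q'(-4) = -11/(-6) = 11/6

11/6


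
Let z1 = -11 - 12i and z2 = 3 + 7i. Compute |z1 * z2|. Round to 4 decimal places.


Step 1: |z1| = sqrt((-11)^2 + (-12)^2) = sqrt(265)
Step 2: |z2| = sqrt(3^2 + 7^2) = sqrt(58)
Step 3: |z1*z2| = |z1|*|z2| = sqrt(265) * sqrt(58) = sqrt(265 * 58) = sqrt(15370)
Step 4: = 123.9758

123.9758


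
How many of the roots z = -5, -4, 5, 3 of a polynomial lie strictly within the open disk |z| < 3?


Step 1: Check each root:
  z = -5: |-5| = 5 >= 3
  z = -4: |-4| = 4 >= 3
  z = 5: |5| = 5 >= 3
  z = 3: |3| = 3 >= 3
Step 2: Count = 0

0


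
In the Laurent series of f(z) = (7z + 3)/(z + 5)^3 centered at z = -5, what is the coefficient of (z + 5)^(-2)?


Step 1: Write the numerator in powers of (z + 5): 7z + 3 = 7(z + 5) + (7*(-5) + 3) = 7(z + 5) - 32
Step 2: Divide by (z + 5)^3: f(z) = -32(z + 5)^(-3) + 7(z + 5)^(-2)
Step 3: This finite sum is the Laurent series of f about z = -5.
Step 4: Coefficient of (z + 5)^(-2) = coefficient of (z + 5) in the re-centred numerator = 7

7


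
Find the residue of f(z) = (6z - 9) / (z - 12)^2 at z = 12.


Step 1: Pole of order 2 at z = 12
Step 2: Res = lim d/dz [(z - 12)^2 * f(z)] as z -> 12
Step 3: (z - 12)^2 * f(z) = 6z - 9
Step 4: d/dz[6z - 9] = 6

6


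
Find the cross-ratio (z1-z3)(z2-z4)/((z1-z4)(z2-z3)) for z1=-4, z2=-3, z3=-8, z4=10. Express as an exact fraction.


Step 1: (z1-z3)(z2-z4) = 4 * (-13) = -52
Step 2: (z1-z4)(z2-z3) = (-14) * 5 = -70
Step 3: Cross-ratio = 52/70 = 26/35

26/35


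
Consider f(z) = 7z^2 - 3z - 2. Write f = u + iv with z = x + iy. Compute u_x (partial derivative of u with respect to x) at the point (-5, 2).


Step 1: f(z) = 7(x+iy)^2 - 3(x+iy) - 2
Step 2: u = 7(x^2 - y^2) - 3x - 2
Step 3: u_x = 14x - 3
Step 4: At (-5, 2): u_x = -70 - 3 = -73

-73


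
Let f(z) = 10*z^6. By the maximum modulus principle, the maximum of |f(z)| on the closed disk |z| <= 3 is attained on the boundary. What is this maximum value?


Step 1: On |z| = 3, |f(z)| = 10 * |z|^6 = 10 * 3^6
Step 2: By maximum modulus principle, maximum is on boundary.
Step 3: Maximum = 10 * 729 = 7290

7290


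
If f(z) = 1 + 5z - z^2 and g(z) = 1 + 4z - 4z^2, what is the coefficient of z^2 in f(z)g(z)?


Step 1: z^2 term in f*g comes from: (1)*(-4z^2) + (5z)*(4z) + (-z^2)*(1)
Step 2: = -4 + 20 - 1
Step 3: = 15

15


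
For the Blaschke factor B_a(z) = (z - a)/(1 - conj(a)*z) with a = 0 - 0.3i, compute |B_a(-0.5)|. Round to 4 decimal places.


Step 1: Numerator z0 - a = -0.5 - (0 - 0.3i) = -0.5 + 0.3i
Step 2: Denominator 1 - conj(a)*z0 = 1 - (0 + 0.3i)*(-0.5) = 1 + 0.15i
Step 3: |z0 - a|^2 = (-0.5)^2 + 0.3^2 = 0.34; |1 - conj(a)*z0|^2 = 1^2 + 0.15^2 = 1.0225
Step 4: |B_a(-0.5)| = sqrt(0.34 / 1.0225) = sqrt(0.332518)
Step 5: = 0.5766

0.5766


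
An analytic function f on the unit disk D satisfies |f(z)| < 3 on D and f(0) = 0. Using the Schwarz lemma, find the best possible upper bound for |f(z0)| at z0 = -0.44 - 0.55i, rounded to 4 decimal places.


Step 1: g = f/3 maps D -> D with g(0) = 0, so by the Schwarz lemma |g(z)| <= |z|, i.e. |f(z)| <= 3|z|; this is sharp (f(z) = 3z).
Step 2: |z0|^2 = (-0.44)^2 + (-0.55)^2 = 0.4961
Step 3: |z0| = sqrt(0.4961) = 0.704344
Step 4: Best bound = 3 * |z0| = 3 * 0.704344 = 2.113

2.113


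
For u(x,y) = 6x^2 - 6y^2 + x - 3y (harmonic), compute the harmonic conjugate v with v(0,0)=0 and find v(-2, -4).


Step 1: v_x = -u_y = 12y + 3
Step 2: v_y = u_x = 12x + 1
Step 3: v = 12xy + 3x + y + C
Step 4: v(0,0) = 0 => C = 0
Step 5: v(-2, -4) = 86

86


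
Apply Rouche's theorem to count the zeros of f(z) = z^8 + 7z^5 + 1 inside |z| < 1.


Step 1: On |z| = 1 the three terms have sizes |z^8| = 1^8 = 1, |7z^5| = 7*1^5 = 7, |1| = 1
Step 2: The dominant term is g(z) = 7z^5; let h(z) = z^8 + 1 so f = g + h
Step 3: On |z| = 1: |g| = 7 and |h| <= 1 + 1 = 2
Step 4: Since 7 > 2, |h| < |g| on |z| = 1, so by Rouche f has the same number of zeros as g inside |z| < 1
Step 5: g(z) = 7z^5 has 5 zeros (at the origin, multiplicity 5) inside |z| < 1. Answer = 5

5


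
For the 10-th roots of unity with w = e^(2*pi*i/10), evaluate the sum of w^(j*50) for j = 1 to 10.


Step 1: The sum sum_{j=1}^{n} w^(k*j) equals n if n | k, else 0.
Step 2: Here n = 10, k = 50
Step 3: Does n divide k? 10 | 50 -> True
Step 4: Sum = 10

10


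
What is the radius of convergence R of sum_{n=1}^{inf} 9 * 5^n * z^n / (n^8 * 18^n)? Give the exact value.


Step 1: General term a_n = 9 * 5^n / (n^8 * 18^n)
Step 2: By the root test, |a_n|^(1/n) = 9^(1/n) * 5 / (n^(8/n) * 18) -> 5/18 as n -> infinity (since 9^(1/n) -> 1 and n^(8/n) -> 1)
Step 3: R = 1/lim|a_n|^(1/n) = 18/5

18/5


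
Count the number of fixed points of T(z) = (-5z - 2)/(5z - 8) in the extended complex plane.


Step 1: Fixed points satisfy T(z) = z
Step 2: 5z^2 - 3z + 2 = 0
Step 3: Discriminant = (-3)^2 - 4*5*2 = -31
Step 4: Number of fixed points = 2

2


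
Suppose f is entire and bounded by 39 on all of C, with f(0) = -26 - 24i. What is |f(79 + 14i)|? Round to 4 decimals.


Step 1: By Liouville's theorem, a bounded entire function is constant.
Step 2: f(z) = f(0) = -26 - 24i for all z.
Step 3: |f(w)| = |-26 - 24i| = sqrt(676 + 576)
Step 4: = 35.3836

35.3836


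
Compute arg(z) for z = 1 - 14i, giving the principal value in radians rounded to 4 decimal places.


Step 1: z = 1 - 14i
Step 2: arg(z) = atan2(-14, 1)
Step 3: arg(z) = -1.4995

-1.4995


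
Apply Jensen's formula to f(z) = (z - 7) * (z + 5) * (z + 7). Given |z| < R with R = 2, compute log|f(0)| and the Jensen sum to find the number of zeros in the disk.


Jensen's formula: (1/2pi)*integral log|f(Re^it)|dt = log|f(0)| + sum_{|a_k|<R} log(R/|a_k|)
Step 1: f(0) = (-7) * 5 * 7 = -245
Step 2: log|f(0)| = log|7| + log|-5| + log|-7| = 5.5013
Step 3: Zeros inside |z| < 2: none
Step 4: Jensen sum = (empty sum) = 0
Step 5: n(R) = number of terms in the Jensen sum = count of zeros inside |z| < 2 = 0

0


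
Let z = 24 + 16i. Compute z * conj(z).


Step 1: conj(z) = 24 - 16i
Step 2: z * conj(z) = 24^2 + 16^2
Step 3: = 576 + 256 = 832

832


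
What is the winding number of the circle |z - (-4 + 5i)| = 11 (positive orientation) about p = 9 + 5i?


Step 1: Center c = (-4, 5), radius = 11
Step 2: |p - c|^2 = 13^2 + 0^2 = 169
Step 3: r^2 = 121
Step 4: |p-c| > r so winding number = 0

0


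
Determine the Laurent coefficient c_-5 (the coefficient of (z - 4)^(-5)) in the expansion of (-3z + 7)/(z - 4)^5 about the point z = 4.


Step 1: Write the numerator in powers of (z - 4): -3z + 7 = -3(z - 4) + (-3*4 + 7) = -3(z - 4) - 5
Step 2: Divide by (z - 4)^5: f(z) = -5(z - 4)^(-5) - 3(z - 4)^(-4)
Step 3: This finite sum is the Laurent series of f about z = 4.
Step 4: Coefficient of (z - 4)^(-5) = -3*4 + 7 = -5

-5


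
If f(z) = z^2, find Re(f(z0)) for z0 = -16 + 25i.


Step 1: z0 = -16 + 25i
Step 2: z0^2 = (-16)^2 - 25^2 - 800i
Step 3: real part = 256 - 625 = -369

-369


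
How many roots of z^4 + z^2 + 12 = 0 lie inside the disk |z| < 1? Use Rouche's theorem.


Step 1: On |z| = 1 the three terms have sizes |z^4| = 1^4 = 1, |z^2| = 1^2 = 1, |12| = 12
Step 2: The dominant term is g(z) = 12; let h(z) = z^4 + z^2 so f = g + h
Step 3: On |z| = 1: |g| = 12 and |h| <= 1 + 1 = 2
Step 4: Since 12 > 2, |h| < |g| on |z| = 1, so by Rouche f has the same number of zeros as g inside |z| < 1
Step 5: g(z) = 12 is a nonzero constant with no zeros inside |z| < 1. Answer = 0

0


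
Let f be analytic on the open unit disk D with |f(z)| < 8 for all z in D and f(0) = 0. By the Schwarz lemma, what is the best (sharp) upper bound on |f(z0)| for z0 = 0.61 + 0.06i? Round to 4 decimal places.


Step 1: g = f/8 maps D -> D with g(0) = 0, so by the Schwarz lemma |g(z)| <= |z|, i.e. |f(z)| <= 8|z|; this is sharp (f(z) = 8z).
Step 2: |z0|^2 = 0.61^2 + 0.06^2 = 0.3757
Step 3: |z0| = sqrt(0.3757) = 0.612944
Step 4: Best bound = 8 * |z0| = 8 * 0.612944 = 4.9035

4.9035


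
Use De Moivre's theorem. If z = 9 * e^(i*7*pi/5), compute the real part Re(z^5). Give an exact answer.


Step 1: By De Moivre's theorem, z^5 = 9^5 * e^(i*5*7*pi/5) = 59049 * (cos(7*pi) + i*sin(7*pi))
Step 2: |z|^5 = 9^5 = 59049
Step 3: Reduce the angle mod 2*pi: 7*pi - 6*pi = pi
Step 4: cos(pi) = -1
Step 5: Re(z^5) = 59049 * (-1) = -59049

-59049


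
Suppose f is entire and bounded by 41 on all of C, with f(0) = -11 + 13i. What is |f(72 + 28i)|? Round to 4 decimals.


Step 1: By Liouville's theorem, a bounded entire function is constant.
Step 2: f(z) = f(0) = -11 + 13i for all z.
Step 3: |f(w)| = |-11 + 13i| = sqrt(121 + 169)
Step 4: = 17.0294

17.0294


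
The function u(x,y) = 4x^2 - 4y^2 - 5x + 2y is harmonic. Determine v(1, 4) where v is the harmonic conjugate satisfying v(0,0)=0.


Step 1: v_x = -u_y = 8y - 2
Step 2: v_y = u_x = 8x - 5
Step 3: v = 8xy - 2x - 5y + C
Step 4: v(0,0) = 0 => C = 0
Step 5: v(1, 4) = 10

10


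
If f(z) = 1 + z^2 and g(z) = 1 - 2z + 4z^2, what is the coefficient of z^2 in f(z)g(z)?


Step 1: z^2 term in f*g comes from: (1)*(4z^2) + (0)*(-2z) + (z^2)*(1)
Step 2: = 4 + 0 + 1
Step 3: = 5

5


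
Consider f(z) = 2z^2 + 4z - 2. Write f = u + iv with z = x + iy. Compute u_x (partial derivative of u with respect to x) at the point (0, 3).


Step 1: f(z) = 2(x+iy)^2 + 4(x+iy) - 2
Step 2: u = 2(x^2 - y^2) + 4x - 2
Step 3: u_x = 4x + 4
Step 4: At (0, 3): u_x = 0 + 4 = 4

4


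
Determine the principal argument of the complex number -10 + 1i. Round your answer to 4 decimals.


Step 1: z = -10 + 1i
Step 2: arg(z) = atan2(1, -10)
Step 3: arg(z) = 3.0419

3.0419


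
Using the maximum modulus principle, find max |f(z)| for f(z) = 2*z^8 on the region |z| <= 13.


Step 1: On |z| = 13, |f(z)| = 2 * |z|^8 = 2 * 13^8
Step 2: By maximum modulus principle, maximum is on boundary.
Step 3: Maximum = 2 * 815730721 = 1631461442

1631461442


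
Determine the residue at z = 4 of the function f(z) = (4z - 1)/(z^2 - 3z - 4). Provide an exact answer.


Step 1: Q(z) = z^2 - 3z - 4 = (z - 4)(z + 1)
Step 2: Q'(z) = 2z - 3
Step 3: Q'(4) = 5, P(4) = 15
Step 4: Res = P(4)/Q'(4) = 15/5 = 3

3


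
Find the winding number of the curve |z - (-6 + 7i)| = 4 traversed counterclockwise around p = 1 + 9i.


Step 1: Center c = (-6, 7), radius = 4
Step 2: |p - c|^2 = 7^2 + 2^2 = 53
Step 3: r^2 = 16
Step 4: |p-c| > r so winding number = 0

0


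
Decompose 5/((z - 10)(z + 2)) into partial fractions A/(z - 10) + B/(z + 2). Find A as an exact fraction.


Step 1: Multiply both sides by (z - 10) and set z = 10
Step 2: A = 5 / (10 + 2)
Step 3: A = 5 / 12
Step 4: A = 5/12

5/12


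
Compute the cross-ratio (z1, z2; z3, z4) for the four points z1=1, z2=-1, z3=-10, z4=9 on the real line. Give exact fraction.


Step 1: (z1-z3)(z2-z4) = 11 * (-10) = -110
Step 2: (z1-z4)(z2-z3) = (-8) * 9 = -72
Step 3: Cross-ratio = 110/72 = 55/36

55/36


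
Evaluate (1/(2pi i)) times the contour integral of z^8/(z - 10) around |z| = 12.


Step 1: f(z) = z^8, a = 10 is inside |z| = 12
Step 2: By Cauchy integral formula: (1/(2pi*i)) * integral = f(a)
Step 3: f(10) = 10^8 = 100000000

100000000


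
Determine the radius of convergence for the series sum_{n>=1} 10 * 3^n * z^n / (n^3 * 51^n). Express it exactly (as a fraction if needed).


Step 1: General term a_n = 10 * 3^n / (n^3 * 51^n)
Step 2: By the root test, |a_n|^(1/n) = 10^(1/n) * 3 / (n^(3/n) * 51) -> 3/51 as n -> infinity (since 10^(1/n) -> 1 and n^(3/n) -> 1)
Step 3: R = 1/lim|a_n|^(1/n) = 51/3 = 17

17


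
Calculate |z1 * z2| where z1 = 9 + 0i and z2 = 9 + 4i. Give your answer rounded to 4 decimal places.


Step 1: |z1| = sqrt(9^2 + 0^2) = sqrt(81)
Step 2: |z2| = sqrt(9^2 + 4^2) = sqrt(97)
Step 3: |z1*z2| = |z1|*|z2| = sqrt(81) * sqrt(97) = sqrt(81 * 97) = sqrt(7857)
Step 4: = 88.6397

88.6397


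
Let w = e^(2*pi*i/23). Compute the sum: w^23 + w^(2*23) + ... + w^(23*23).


Step 1: The sum sum_{j=1}^{n} w^(k*j) equals n if n | k, else 0.
Step 2: Here n = 23, k = 23
Step 3: Does n divide k? 23 | 23 -> True
Step 4: Sum = 23

23


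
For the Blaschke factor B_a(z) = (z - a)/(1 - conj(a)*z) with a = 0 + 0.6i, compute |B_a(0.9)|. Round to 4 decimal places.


Step 1: Numerator z0 - a = 0.9 - (0 + 0.6i) = 0.9 - 0.6i
Step 2: Denominator 1 - conj(a)*z0 = 1 - (0 - 0.6i)*0.9 = 1 + 0.54i
Step 3: |z0 - a|^2 = 0.9^2 + (-0.6)^2 = 1.17; |1 - conj(a)*z0|^2 = 1^2 + 0.54^2 = 1.2916
Step 4: |B_a(0.9)| = sqrt(1.17 / 1.2916) = sqrt(0.905853)
Step 5: = 0.9518

0.9518


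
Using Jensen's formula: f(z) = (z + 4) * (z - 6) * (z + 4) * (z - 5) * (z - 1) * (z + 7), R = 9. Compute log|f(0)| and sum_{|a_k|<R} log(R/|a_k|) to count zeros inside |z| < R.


Jensen's formula: (1/2pi)*integral log|f(Re^it)|dt = log|f(0)| + sum_{|a_k|<R} log(R/|a_k|)
Step 1: f(0) = 4 * (-6) * 4 * (-5) * (-1) * 7 = -3360
Step 2: log|f(0)| = log|-4| + log|6| + log|-4| + log|5| + log|1| + log|-7| = 8.1197
Step 3: Zeros inside |z| < 9: -4, 6, -4, 5, 1, -7
Step 4: Jensen sum = log(9/4) + log(9/6) + log(9/4) + log(9/5) + log(9/1) + log(9/7) = 5.0637
Step 5: n(R) = number of terms in the Jensen sum = count of zeros inside |z| < 9 = 6

6


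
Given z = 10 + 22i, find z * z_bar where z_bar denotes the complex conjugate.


Step 1: conj(z) = 10 - 22i
Step 2: z * conj(z) = 10^2 + 22^2
Step 3: = 100 + 484 = 584

584


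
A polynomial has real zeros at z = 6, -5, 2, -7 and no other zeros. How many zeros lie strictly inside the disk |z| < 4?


Step 1: Check each root:
  z = 6: |6| = 6 >= 4
  z = -5: |-5| = 5 >= 4
  z = 2: |2| = 2 < 4
  z = -7: |-7| = 7 >= 4
Step 2: Count = 1

1


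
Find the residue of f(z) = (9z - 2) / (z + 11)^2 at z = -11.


Step 1: Pole of order 2 at z = -11
Step 2: Res = lim d/dz [(z + 11)^2 * f(z)] as z -> -11
Step 3: (z + 11)^2 * f(z) = 9z - 2
Step 4: d/dz[9z - 2] = 9

9


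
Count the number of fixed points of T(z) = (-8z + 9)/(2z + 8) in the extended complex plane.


Step 1: Fixed points satisfy T(z) = z
Step 2: 2z^2 + 16z - 9 = 0
Step 3: Discriminant = 16^2 - 4*2*(-9) = 328
Step 4: Number of fixed points = 2

2


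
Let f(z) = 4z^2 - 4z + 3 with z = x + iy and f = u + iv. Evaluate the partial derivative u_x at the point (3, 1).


Step 1: f(z) = 4(x+iy)^2 - 4(x+iy) + 3
Step 2: u = 4(x^2 - y^2) - 4x + 3
Step 3: u_x = 8x - 4
Step 4: At (3, 1): u_x = 24 - 4 = 20

20


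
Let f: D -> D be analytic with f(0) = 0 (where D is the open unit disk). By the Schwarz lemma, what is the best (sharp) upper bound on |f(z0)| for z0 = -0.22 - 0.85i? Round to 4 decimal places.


Step 1: Schwarz lemma: if f: D -> D is analytic with f(0) = 0, then |f(z)| <= |z| for all z in D, and this is sharp (f(z) = z).
Step 2: |z0|^2 = (-0.22)^2 + (-0.85)^2 = 0.7709
Step 3: |z0| = sqrt(0.7709) = 0.878009
Step 4: Best bound = |z0| = 0.878

0.878


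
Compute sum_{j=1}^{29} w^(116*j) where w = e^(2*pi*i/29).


Step 1: The sum sum_{j=1}^{n} w^(k*j) equals n if n | k, else 0.
Step 2: Here n = 29, k = 116
Step 3: Does n divide k? 29 | 116 -> True
Step 4: Sum = 29

29


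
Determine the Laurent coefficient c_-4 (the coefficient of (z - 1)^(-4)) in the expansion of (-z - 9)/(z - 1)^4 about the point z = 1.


Step 1: Write the numerator in powers of (z - 1): -z - 9 = -(z - 1) + (-1*1 - 9) = -(z - 1) - 10
Step 2: Divide by (z - 1)^4: f(z) = -10(z - 1)^(-4) - (z - 1)^(-3)
Step 3: This finite sum is the Laurent series of f about z = 1.
Step 4: Coefficient of (z - 1)^(-4) = -1*1 - 9 = -10

-10


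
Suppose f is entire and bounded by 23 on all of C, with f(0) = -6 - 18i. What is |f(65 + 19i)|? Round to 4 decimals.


Step 1: By Liouville's theorem, a bounded entire function is constant.
Step 2: f(z) = f(0) = -6 - 18i for all z.
Step 3: |f(w)| = |-6 - 18i| = sqrt(36 + 324)
Step 4: = 18.9737

18.9737


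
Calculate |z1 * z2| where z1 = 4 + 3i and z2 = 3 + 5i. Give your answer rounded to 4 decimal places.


Step 1: |z1| = sqrt(4^2 + 3^2) = sqrt(25)
Step 2: |z2| = sqrt(3^2 + 5^2) = sqrt(34)
Step 3: |z1*z2| = |z1|*|z2| = sqrt(25) * sqrt(34) = sqrt(25 * 34) = sqrt(850)
Step 4: = 29.1548

29.1548


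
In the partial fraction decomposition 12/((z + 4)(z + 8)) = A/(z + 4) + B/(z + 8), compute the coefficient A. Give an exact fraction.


Step 1: Multiply both sides by (z + 4) and set z = -4
Step 2: A = 12 / (-4 + 8)
Step 3: A = 12 / 4
Step 4: A = 3

3


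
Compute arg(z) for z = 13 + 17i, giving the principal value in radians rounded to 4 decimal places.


Step 1: z = 13 + 17i
Step 2: arg(z) = atan2(17, 13)
Step 3: arg(z) = 0.9179

0.9179


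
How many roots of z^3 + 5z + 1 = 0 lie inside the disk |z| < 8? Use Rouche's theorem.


Step 1: On |z| = 8 the three terms have sizes |z^3| = 8^3 = 512, |5z| = 5*8 = 40, |1| = 1
Step 2: The dominant term is g(z) = z^3; let h(z) = 5z + 1 so f = g + h
Step 3: On |z| = 8: |g| = 512 and |h| <= 40 + 1 = 41
Step 4: Since 512 > 41, |h| < |g| on |z| = 8, so by Rouche f has the same number of zeros as g inside |z| < 8
Step 5: g(z) = z^3 has 3 zeros (all at the origin) inside |z| < 8. Answer = 3

3


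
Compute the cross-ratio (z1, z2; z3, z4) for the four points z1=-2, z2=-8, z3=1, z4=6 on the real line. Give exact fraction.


Step 1: (z1-z3)(z2-z4) = (-3) * (-14) = 42
Step 2: (z1-z4)(z2-z3) = (-8) * (-9) = 72
Step 3: Cross-ratio = 42/72 = 7/12

7/12


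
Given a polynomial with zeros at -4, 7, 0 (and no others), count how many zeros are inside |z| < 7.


Step 1: Check each root:
  z = -4: |-4| = 4 < 7
  z = 7: |7| = 7 >= 7
  z = 0: |0| = 0 < 7
Step 2: Count = 2

2


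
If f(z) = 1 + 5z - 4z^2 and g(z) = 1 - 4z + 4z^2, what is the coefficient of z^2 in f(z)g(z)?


Step 1: z^2 term in f*g comes from: (1)*(4z^2) + (5z)*(-4z) + (-4z^2)*(1)
Step 2: = 4 - 20 - 4
Step 3: = -20

-20


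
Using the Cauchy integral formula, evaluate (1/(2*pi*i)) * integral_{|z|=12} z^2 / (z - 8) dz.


Step 1: f(z) = z^2, a = 8 is inside |z| = 12
Step 2: By Cauchy integral formula: (1/(2pi*i)) * integral = f(a)
Step 3: f(8) = 8^2 = 64

64


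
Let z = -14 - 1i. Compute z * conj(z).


Step 1: conj(z) = -14 + 1i
Step 2: z * conj(z) = (-14)^2 + (-1)^2
Step 3: = 196 + 1 = 197

197


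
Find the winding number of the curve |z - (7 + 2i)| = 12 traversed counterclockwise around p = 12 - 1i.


Step 1: Center c = (7, 2), radius = 12
Step 2: |p - c|^2 = 5^2 + (-3)^2 = 34
Step 3: r^2 = 144
Step 4: |p-c| < r so winding number = 1

1


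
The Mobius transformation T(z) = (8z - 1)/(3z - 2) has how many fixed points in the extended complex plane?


Step 1: Fixed points satisfy T(z) = z
Step 2: 3z^2 - 10z + 1 = 0
Step 3: Discriminant = (-10)^2 - 4*3*1 = 88
Step 4: Number of fixed points = 2

2


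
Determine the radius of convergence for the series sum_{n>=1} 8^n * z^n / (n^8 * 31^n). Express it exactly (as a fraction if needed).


Step 1: General term a_n = 8^n / (n^8 * 31^n)
Step 2: By the root test, |a_n|^(1/n) = 8 / (n^(8/n) * 31) -> 8/31 as n -> infinity (since n^(8/n) -> 1)
Step 3: R = 1/lim|a_n|^(1/n) = 31/8

31/8


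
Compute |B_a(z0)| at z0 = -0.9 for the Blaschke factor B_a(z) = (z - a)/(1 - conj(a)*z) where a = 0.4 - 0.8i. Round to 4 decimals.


Step 1: Numerator z0 - a = -0.9 - (0.4 - 0.8i) = -1.3 + 0.8i
Step 2: Denominator 1 - conj(a)*z0 = 1 - (0.4 + 0.8i)*(-0.9) = 1.36 + 0.72i
Step 3: |z0 - a|^2 = (-1.3)^2 + 0.8^2 = 2.33; |1 - conj(a)*z0|^2 = 1.36^2 + 0.72^2 = 2.368
Step 4: |B_a(-0.9)| = sqrt(2.33 / 2.368) = sqrt(0.983953)
Step 5: = 0.9919

0.9919


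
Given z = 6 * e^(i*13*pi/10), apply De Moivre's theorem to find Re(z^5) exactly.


Step 1: By De Moivre's theorem, z^5 = 6^5 * e^(i*5*13*pi/10) = 7776 * (cos(13*pi/2) + i*sin(13*pi/2))
Step 2: |z|^5 = 6^5 = 7776
Step 3: Reduce the angle mod 2*pi: 13*pi/2 - 6*pi = pi/2
Step 4: cos(pi/2) = 0
Step 5: Re(z^5) = 7776 * 0 = 0

0


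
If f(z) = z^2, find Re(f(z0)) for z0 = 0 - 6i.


Step 1: z0 = 0 - 6i
Step 2: z0^2 = 0^2 - (-6)^2 + 0i
Step 3: real part = 0 - 36 = -36

-36


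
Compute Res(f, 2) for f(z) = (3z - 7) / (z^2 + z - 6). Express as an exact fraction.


Step 1: Q(z) = z^2 + z - 6 = (z - 2)(z + 3)
Step 2: Q'(z) = 2z + 1
Step 3: Q'(2) = 5, P(2) = -1
Step 4: Res = P(2)/Q'(2) = -1/5 = -1/5

-1/5


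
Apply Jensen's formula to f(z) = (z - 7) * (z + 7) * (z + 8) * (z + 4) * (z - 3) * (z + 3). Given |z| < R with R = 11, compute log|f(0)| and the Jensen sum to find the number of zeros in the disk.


Jensen's formula: (1/2pi)*integral log|f(Re^it)|dt = log|f(0)| + sum_{|a_k|<R} log(R/|a_k|)
Step 1: f(0) = (-7) * 7 * 8 * 4 * (-3) * 3 = 14112
Step 2: log|f(0)| = log|7| + log|-7| + log|-8| + log|-4| + log|3| + log|-3| = 9.5548
Step 3: Zeros inside |z| < 11: 7, -7, -8, -4, 3, -3
Step 4: Jensen sum = log(11/7) + log(11/7) + log(11/8) + log(11/4) + log(11/3) + log(11/3) = 4.8326
Step 5: n(R) = number of terms in the Jensen sum = count of zeros inside |z| < 11 = 6

6


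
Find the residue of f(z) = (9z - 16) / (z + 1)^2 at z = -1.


Step 1: Pole of order 2 at z = -1
Step 2: Res = lim d/dz [(z + 1)^2 * f(z)] as z -> -1
Step 3: (z + 1)^2 * f(z) = 9z - 16
Step 4: d/dz[9z - 16] = 9

9


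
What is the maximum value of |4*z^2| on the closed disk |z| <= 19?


Step 1: On |z| = 19, |f(z)| = 4 * |z|^2 = 4 * 19^2
Step 2: By maximum modulus principle, maximum is on boundary.
Step 3: Maximum = 4 * 361 = 1444

1444


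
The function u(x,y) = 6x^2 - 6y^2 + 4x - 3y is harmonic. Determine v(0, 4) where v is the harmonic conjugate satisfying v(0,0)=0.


Step 1: v_x = -u_y = 12y + 3
Step 2: v_y = u_x = 12x + 4
Step 3: v = 12xy + 3x + 4y + C
Step 4: v(0,0) = 0 => C = 0
Step 5: v(0, 4) = 16

16


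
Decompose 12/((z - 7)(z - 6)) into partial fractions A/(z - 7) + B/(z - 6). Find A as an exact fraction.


Step 1: Multiply both sides by (z - 7) and set z = 7
Step 2: A = 12 / (7 - 6)
Step 3: A = 12 / 1
Step 4: A = 12

12


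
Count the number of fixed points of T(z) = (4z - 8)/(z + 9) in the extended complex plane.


Step 1: Fixed points satisfy T(z) = z
Step 2: z^2 + 5z + 8 = 0
Step 3: Discriminant = 5^2 - 4*1*8 = -7
Step 4: Number of fixed points = 2

2


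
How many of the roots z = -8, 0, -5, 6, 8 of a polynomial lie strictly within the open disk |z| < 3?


Step 1: Check each root:
  z = -8: |-8| = 8 >= 3
  z = 0: |0| = 0 < 3
  z = -5: |-5| = 5 >= 3
  z = 6: |6| = 6 >= 3
  z = 8: |8| = 8 >= 3
Step 2: Count = 1

1


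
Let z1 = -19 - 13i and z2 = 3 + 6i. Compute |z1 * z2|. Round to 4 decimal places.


Step 1: |z1| = sqrt((-19)^2 + (-13)^2) = sqrt(530)
Step 2: |z2| = sqrt(3^2 + 6^2) = sqrt(45)
Step 3: |z1*z2| = |z1|*|z2| = sqrt(530) * sqrt(45) = sqrt(530 * 45) = sqrt(23850)
Step 4: = 154.4345

154.4345


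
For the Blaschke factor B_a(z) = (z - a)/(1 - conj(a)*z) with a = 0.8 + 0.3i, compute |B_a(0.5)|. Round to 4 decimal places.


Step 1: Numerator z0 - a = 0.5 - (0.8 + 0.3i) = -0.3 - 0.3i
Step 2: Denominator 1 - conj(a)*z0 = 1 - (0.8 - 0.3i)*0.5 = 0.6 + 0.15i
Step 3: |z0 - a|^2 = (-0.3)^2 + (-0.3)^2 = 0.18; |1 - conj(a)*z0|^2 = 0.6^2 + 0.15^2 = 0.3825
Step 4: |B_a(0.5)| = sqrt(0.18 / 0.3825) = sqrt(0.470588)
Step 5: = 0.686

0.686


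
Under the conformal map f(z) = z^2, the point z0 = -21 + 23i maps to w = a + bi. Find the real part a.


Step 1: z0 = -21 + 23i
Step 2: z0^2 = (-21)^2 - 23^2 - 966i
Step 3: real part = 441 - 529 = -88

-88


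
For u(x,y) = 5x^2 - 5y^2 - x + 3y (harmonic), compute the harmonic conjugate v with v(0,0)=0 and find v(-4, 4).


Step 1: v_x = -u_y = 10y - 3
Step 2: v_y = u_x = 10x - 1
Step 3: v = 10xy - 3x - y + C
Step 4: v(0,0) = 0 => C = 0
Step 5: v(-4, 4) = -152

-152


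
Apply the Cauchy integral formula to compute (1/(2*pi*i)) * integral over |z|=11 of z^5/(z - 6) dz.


Step 1: f(z) = z^5, a = 6 is inside |z| = 11
Step 2: By Cauchy integral formula: (1/(2pi*i)) * integral = f(a)
Step 3: f(6) = 6^5 = 7776

7776


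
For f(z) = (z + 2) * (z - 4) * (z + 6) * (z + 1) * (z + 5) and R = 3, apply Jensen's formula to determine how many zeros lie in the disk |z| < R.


Jensen's formula: (1/2pi)*integral log|f(Re^it)|dt = log|f(0)| + sum_{|a_k|<R} log(R/|a_k|)
Step 1: f(0) = 2 * (-4) * 6 * 1 * 5 = -240
Step 2: log|f(0)| = log|-2| + log|4| + log|-6| + log|-1| + log|-5| = 5.4806
Step 3: Zeros inside |z| < 3: -2, -1
Step 4: Jensen sum = log(3/2) + log(3/1) = 1.5041
Step 5: n(R) = number of terms in the Jensen sum = count of zeros inside |z| < 3 = 2

2


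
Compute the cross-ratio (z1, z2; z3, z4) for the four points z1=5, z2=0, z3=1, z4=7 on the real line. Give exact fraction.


Step 1: (z1-z3)(z2-z4) = 4 * (-7) = -28
Step 2: (z1-z4)(z2-z3) = (-2) * (-1) = 2
Step 3: Cross-ratio = -28/2 = -14

-14


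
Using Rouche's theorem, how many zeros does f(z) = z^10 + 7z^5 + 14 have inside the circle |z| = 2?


Step 1: On |z| = 2 the three terms have sizes |z^10| = 2^10 = 1024, |7z^5| = 7*2^5 = 224, |14| = 14
Step 2: The dominant term is g(z) = z^10; let h(z) = 7z^5 + 14 so f = g + h
Step 3: On |z| = 2: |g| = 1024 and |h| <= 224 + 14 = 238
Step 4: Since 1024 > 238, |h| < |g| on |z| = 2, so by Rouche f has the same number of zeros as g inside |z| < 2
Step 5: g(z) = z^10 has 10 zeros (all at the origin) inside |z| < 2. Answer = 10

10


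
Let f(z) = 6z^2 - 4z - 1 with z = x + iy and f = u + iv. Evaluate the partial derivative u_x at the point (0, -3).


Step 1: f(z) = 6(x+iy)^2 - 4(x+iy) - 1
Step 2: u = 6(x^2 - y^2) - 4x - 1
Step 3: u_x = 12x - 4
Step 4: At (0, -3): u_x = 0 - 4 = -4

-4


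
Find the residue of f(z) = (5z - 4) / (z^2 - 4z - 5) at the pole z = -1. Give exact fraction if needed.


Step 1: Q(z) = z^2 - 4z - 5 = (z + 1)(z - 5)
Step 2: Q'(z) = 2z - 4
Step 3: Q'(-1) = -6, P(-1) = -9
Step 4: Res = P(-1)/Q'(-1) = -9/(-6) = 3/2

3/2


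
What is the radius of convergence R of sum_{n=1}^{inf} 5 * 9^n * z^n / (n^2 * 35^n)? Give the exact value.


Step 1: General term a_n = 5 * 9^n / (n^2 * 35^n)
Step 2: By the root test, |a_n|^(1/n) = 5^(1/n) * 9 / (n^(2/n) * 35) -> 9/35 as n -> infinity (since 5^(1/n) -> 1 and n^(2/n) -> 1)
Step 3: R = 1/lim|a_n|^(1/n) = 35/9

35/9


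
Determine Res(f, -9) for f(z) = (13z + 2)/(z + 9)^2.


Step 1: Pole of order 2 at z = -9
Step 2: Res = lim d/dz [(z + 9)^2 * f(z)] as z -> -9
Step 3: (z + 9)^2 * f(z) = 13z + 2
Step 4: d/dz[13z + 2] = 13

13


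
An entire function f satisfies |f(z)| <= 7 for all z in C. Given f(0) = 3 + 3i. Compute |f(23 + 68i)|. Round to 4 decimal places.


Step 1: By Liouville's theorem, a bounded entire function is constant.
Step 2: f(z) = f(0) = 3 + 3i for all z.
Step 3: |f(w)| = |3 + 3i| = sqrt(9 + 9)
Step 4: = 4.2426

4.2426


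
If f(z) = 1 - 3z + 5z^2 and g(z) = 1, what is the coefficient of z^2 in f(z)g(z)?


Step 1: z^2 term in f*g comes from: (1)*(0) + (-3z)*(0) + (5z^2)*(1)
Step 2: = 0 + 0 + 5
Step 3: = 5

5


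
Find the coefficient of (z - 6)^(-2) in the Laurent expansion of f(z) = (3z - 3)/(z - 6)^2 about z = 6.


Step 1: Write the numerator in powers of (z - 6): 3z - 3 = 3(z - 6) + (3*6 - 3) = 3(z - 6) + 15
Step 2: Divide by (z - 6)^2: f(z) = 15(z - 6)^(-2) + 3(z - 6)^(-1)
Step 3: This finite sum is the Laurent series of f about z = 6.
Step 4: Coefficient of (z - 6)^(-2) = 3*6 - 3 = 15

15


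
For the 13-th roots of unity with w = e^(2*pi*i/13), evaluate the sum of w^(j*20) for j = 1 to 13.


Step 1: The sum sum_{j=1}^{n} w^(k*j) equals n if n | k, else 0.
Step 2: Here n = 13, k = 20
Step 3: Does n divide k? 13 | 20 -> False
Step 4: Sum = 0

0


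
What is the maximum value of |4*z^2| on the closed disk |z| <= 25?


Step 1: On |z| = 25, |f(z)| = 4 * |z|^2 = 4 * 25^2
Step 2: By maximum modulus principle, maximum is on boundary.
Step 3: Maximum = 4 * 625 = 2500

2500


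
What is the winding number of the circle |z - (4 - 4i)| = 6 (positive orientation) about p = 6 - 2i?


Step 1: Center c = (4, -4), radius = 6
Step 2: |p - c|^2 = 2^2 + 2^2 = 8
Step 3: r^2 = 36
Step 4: |p-c| < r so winding number = 1

1


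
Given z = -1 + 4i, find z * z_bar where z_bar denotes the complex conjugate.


Step 1: conj(z) = -1 - 4i
Step 2: z * conj(z) = (-1)^2 + 4^2
Step 3: = 1 + 16 = 17

17


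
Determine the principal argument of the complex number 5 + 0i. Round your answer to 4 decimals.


Step 1: z = 5 + 0i
Step 2: arg(z) = atan2(0, 5)
Step 3: arg(z) = 0.0

0.0


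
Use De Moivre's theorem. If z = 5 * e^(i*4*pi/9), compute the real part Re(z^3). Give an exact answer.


Step 1: By De Moivre's theorem, z^3 = 5^3 * e^(i*3*4*pi/9) = 125 * (cos(4*pi/3) + i*sin(4*pi/3))
Step 2: |z|^3 = 5^3 = 125
Step 3: The angle 4*pi/3 already lies in [0, 2*pi)
Step 4: cos(4*pi/3) = -1/2
Step 5: Re(z^3) = 125 * (-1/2) = -125/2

-125/2


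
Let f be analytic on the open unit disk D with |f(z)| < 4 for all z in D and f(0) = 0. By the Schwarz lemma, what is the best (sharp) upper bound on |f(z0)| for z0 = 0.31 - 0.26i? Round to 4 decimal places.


Step 1: g = f/4 maps D -> D with g(0) = 0, so by the Schwarz lemma |g(z)| <= |z|, i.e. |f(z)| <= 4|z|; this is sharp (f(z) = 4z).
Step 2: |z0|^2 = 0.31^2 + (-0.26)^2 = 0.1637
Step 3: |z0| = sqrt(0.1637) = 0.404599
Step 4: Best bound = 4 * |z0| = 4 * 0.404599 = 1.6184

1.6184


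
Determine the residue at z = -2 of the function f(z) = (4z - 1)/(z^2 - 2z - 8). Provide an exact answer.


Step 1: Q(z) = z^2 - 2z - 8 = (z + 2)(z - 4)
Step 2: Q'(z) = 2z - 2
Step 3: Q'(-2) = -6, P(-2) = -9
Step 4: Res = P(-2)/Q'(-2) = -9/(-6) = 3/2

3/2


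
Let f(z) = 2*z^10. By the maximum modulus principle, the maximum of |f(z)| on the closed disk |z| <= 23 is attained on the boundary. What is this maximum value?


Step 1: On |z| = 23, |f(z)| = 2 * |z|^10 = 2 * 23^10
Step 2: By maximum modulus principle, maximum is on boundary.
Step 3: Maximum = 2 * 41426511213649 = 82853022427298

82853022427298


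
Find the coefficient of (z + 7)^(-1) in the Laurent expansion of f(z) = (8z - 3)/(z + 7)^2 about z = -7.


Step 1: Write the numerator in powers of (z + 7): 8z - 3 = 8(z + 7) + (8*(-7) - 3) = 8(z + 7) - 59
Step 2: Divide by (z + 7)^2: f(z) = -59(z + 7)^(-2) + 8(z + 7)^(-1)
Step 3: This finite sum is the Laurent series of f about z = -7.
Step 4: Coefficient of (z + 7)^(-1) = coefficient of (z + 7) in the re-centred numerator = 8

8


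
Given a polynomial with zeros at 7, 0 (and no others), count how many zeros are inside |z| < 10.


Step 1: Check each root:
  z = 7: |7| = 7 < 10
  z = 0: |0| = 0 < 10
Step 2: Count = 2

2


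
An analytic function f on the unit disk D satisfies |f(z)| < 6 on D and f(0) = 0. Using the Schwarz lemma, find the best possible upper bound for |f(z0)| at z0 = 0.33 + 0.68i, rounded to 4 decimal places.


Step 1: g = f/6 maps D -> D with g(0) = 0, so by the Schwarz lemma |g(z)| <= |z|, i.e. |f(z)| <= 6|z|; this is sharp (f(z) = 6z).
Step 2: |z0|^2 = 0.33^2 + 0.68^2 = 0.5713
Step 3: |z0| = sqrt(0.5713) = 0.755844
Step 4: Best bound = 6 * |z0| = 6 * 0.755844 = 4.5351

4.5351


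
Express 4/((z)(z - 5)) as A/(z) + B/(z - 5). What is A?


Step 1: Multiply both sides by (z) and set z = 0
Step 2: A = 4 / (0 - 5)
Step 3: A = 4 / (-5)
Step 4: A = -4/5

-4/5


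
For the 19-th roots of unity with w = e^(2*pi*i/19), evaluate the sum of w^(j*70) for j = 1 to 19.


Step 1: The sum sum_{j=1}^{n} w^(k*j) equals n if n | k, else 0.
Step 2: Here n = 19, k = 70
Step 3: Does n divide k? 19 | 70 -> False
Step 4: Sum = 0

0
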